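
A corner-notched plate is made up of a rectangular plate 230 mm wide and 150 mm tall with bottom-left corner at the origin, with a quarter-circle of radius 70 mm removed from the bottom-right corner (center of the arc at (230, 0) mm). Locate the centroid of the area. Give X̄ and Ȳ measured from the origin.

X̄ = 104.29 mm, Ȳ = 80.69 mm

plate: A = 230 × 150 = 34500.00, centroid at (115.00, 75.00).
removed quarter-circle: A = −¼π·70² = -3848.45, centroid at (200.29, 29.71).
ΣA = 30651.55 mm²
ΣAX̄ = (34500.00)(115.00) + (-3848.45)(200.29) = 3196689.60 mm³
ΣAȲ = (34500.00)(75.00) + (-3848.45)(29.71) = 2473166.67 mm³
X̄ = 3196689.60 / 30651.55 = 104.29 mm
Ȳ = 2473166.67 / 30651.55 = 80.69 mm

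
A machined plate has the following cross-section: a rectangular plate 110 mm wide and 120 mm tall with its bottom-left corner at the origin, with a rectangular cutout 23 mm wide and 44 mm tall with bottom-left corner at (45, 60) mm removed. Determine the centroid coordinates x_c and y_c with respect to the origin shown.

plate: A = 110 × 120 = 13200.00, centroid at (55.00, 60.00).
hole: A = −(23 × 44) = -1012.00, centroid at (56.50, 82.00).
ΣA = 12188.00 mm²
ΣAx_c = (13200.00)(55.00) + (-1012.00)(56.50) = 668822.00 mm³
ΣAy_c = (13200.00)(60.00) + (-1012.00)(82.00) = 709016.00 mm³
x_c = 668822.00 / 12188.00 = 54.88 mm
y_c = 709016.00 / 12188.00 = 58.17 mm

x_c = 54.88 mm, y_c = 58.17 mm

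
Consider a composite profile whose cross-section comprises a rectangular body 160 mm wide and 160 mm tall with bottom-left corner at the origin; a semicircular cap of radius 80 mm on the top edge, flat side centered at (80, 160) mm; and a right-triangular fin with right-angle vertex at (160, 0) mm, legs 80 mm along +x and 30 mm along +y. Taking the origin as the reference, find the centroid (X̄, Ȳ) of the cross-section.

rectangular body: A = 160 × 160 = 25600.00, centroid at (80.00, 80.00).
semicircular top: A = ½π·80² = 10053.10, centroid at (80.00, 193.95).
triangular fin: A = ½·80·30 = 1200.00, centroid at (186.67, 10.00).
ΣA = 36853.10 mm²
ΣAX̄ = (25600.00)(80.00) + (10053.10)(80.00) + (1200.00)(186.67) = 3076247.72 mm³
ΣAȲ = (25600.00)(80.00) + (10053.10)(193.95) + (1200.00)(10.00) = 4009828.77 mm³
X̄ = 3076247.72 / 36853.10 = 83.47 mm
Ȳ = 4009828.77 / 36853.10 = 108.81 mm

X̄ = 83.47 mm, Ȳ = 108.81 mm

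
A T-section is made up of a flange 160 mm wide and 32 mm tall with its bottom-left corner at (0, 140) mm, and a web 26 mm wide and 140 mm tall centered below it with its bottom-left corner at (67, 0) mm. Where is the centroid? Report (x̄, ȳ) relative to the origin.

web: A = 26 × 140 = 3640.00, centroid at (80.00, 70.00).
flange: A = 160 × 32 = 5120.00, centroid at (80.00, 156.00).
ΣA = 8760.00 mm²
ΣAx̄ = (3640.00)(80.00) + (5120.00)(80.00) = 700800.00 mm³
ΣAȳ = (3640.00)(70.00) + (5120.00)(156.00) = 1053520.00 mm³
x̄ = 700800.00 / 8760.00 = 80.00 mm
ȳ = 1053520.00 / 8760.00 = 120.26 mm

x̄ = 80.00 mm, ȳ = 120.26 mm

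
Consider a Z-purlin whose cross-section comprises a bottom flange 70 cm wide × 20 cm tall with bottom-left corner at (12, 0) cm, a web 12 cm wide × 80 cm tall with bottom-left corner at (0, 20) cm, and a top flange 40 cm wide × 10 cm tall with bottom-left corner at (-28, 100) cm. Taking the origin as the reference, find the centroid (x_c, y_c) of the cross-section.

x_c = 24.77 cm, y_c = 41.16 cm

bottom flange: A = 70 × 20 = 1400.00, centroid at (47.00, 10.00).
web: A = 12 × 80 = 960.00, centroid at (6.00, 60.00).
top flange: A = 40 × 10 = 400.00, centroid at (-8.00, 105.00).
ΣA = 2760.00 cm²
ΣAx_c = (1400.00)(47.00) + (960.00)(6.00) + (400.00)(-8.00) = 68360.00 cm³
ΣAy_c = (1400.00)(10.00) + (960.00)(60.00) + (400.00)(105.00) = 113600.00 cm³
x_c = 68360.00 / 2760.00 = 24.77 cm
y_c = 113600.00 / 2760.00 = 41.16 cm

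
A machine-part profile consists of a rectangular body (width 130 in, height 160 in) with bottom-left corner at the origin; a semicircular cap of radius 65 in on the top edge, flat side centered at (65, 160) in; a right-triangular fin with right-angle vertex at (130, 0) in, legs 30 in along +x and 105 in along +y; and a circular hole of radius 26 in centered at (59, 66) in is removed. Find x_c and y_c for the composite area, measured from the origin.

x_c = 69.87 in, y_c = 105.02 in

Part | A | x̄ᵢ | ȳᵢ | A·x̄ᵢ | A·ȳᵢ
rectangular body | 20800.00 | 65.00 | 80.00 | 1352000.00 | 1664000.00
semicircular top | 6636.61 | 65.00 | 187.59 | 431379.94 | 1244941.65
triangular fin | 1575.00 | 140.00 | 35.00 | 220500.00 | 55125.00
hole | -2123.72 | 59.00 | 66.00 | -125299.28 | -140165.30
Σ | 26887.90 |  |  | 1878580.66 | 2823901.35
x_c = 1878580.66 / 26887.90 = 69.87 in
y_c = 2823901.35 / 26887.90 = 105.02 in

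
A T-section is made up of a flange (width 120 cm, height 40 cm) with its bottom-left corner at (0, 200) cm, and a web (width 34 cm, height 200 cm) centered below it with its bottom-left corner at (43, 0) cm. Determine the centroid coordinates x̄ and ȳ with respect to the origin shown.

web: A = 34 × 200 = 6800.00, centroid at (60.00, 100.00).
flange: A = 120 × 40 = 4800.00, centroid at (60.00, 220.00).
ΣA = 11600.00 cm²
ΣAx̄ = (6800.00)(60.00) + (4800.00)(60.00) = 696000.00 cm³
ΣAȳ = (6800.00)(100.00) + (4800.00)(220.00) = 1736000.00 cm³
x̄ = 696000.00 / 11600.00 = 60.00 cm
ȳ = 1736000.00 / 11600.00 = 149.66 cm

x̄ = 60.00 cm, ȳ = 149.66 cm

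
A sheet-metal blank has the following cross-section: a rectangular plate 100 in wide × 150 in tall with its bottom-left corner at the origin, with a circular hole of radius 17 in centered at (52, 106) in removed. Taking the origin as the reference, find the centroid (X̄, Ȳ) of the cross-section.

plate: A = 100 × 150 = 15000.00, centroid at (50.00, 75.00).
hole: A = −π·17² = -907.92, centroid at (52.00, 106.00).
ΣA = 14092.08 in², ΣAX̄ = 702788.15 in³, ΣAȲ = 1028760.45 in³.
X̄ = 702788.15/14092.08 = 49.87 in; Ȳ = 1028760.45/14092.08 = 73.00 in.

X̄ = 49.87 in, Ȳ = 73.00 in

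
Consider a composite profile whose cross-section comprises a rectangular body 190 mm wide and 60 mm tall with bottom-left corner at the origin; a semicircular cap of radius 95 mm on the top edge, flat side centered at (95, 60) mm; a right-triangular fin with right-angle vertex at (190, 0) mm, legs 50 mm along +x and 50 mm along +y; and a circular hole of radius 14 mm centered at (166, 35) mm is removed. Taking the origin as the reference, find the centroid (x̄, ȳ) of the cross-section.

x̄ = 98.66 mm, ȳ = 67.28 mm

rectangular body: A = 190 × 60 = 11400.00, centroid at (95.00, 30.00).
semicircular top: A = ½π·95² = 14176.44, centroid at (95.00, 100.32).
triangular fin: A = ½·50·50 = 1250.00, centroid at (206.67, 16.67).
hole: A = −π·14² = -615.75, centroid at (166.00, 35.00).
ΣA = 26210.68 mm², ΣAx̄ = 2585879.98 mm³, ΣAȳ = 1763451.55 mm³.
x̄ = 2585879.98/26210.68 = 98.66 mm; ȳ = 1763451.55/26210.68 = 67.28 mm.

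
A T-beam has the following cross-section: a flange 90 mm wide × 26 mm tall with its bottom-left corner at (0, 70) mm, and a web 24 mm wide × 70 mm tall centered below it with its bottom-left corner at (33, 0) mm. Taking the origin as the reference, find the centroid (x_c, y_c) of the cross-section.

web: A = 24 × 70 = 1680.00, centroid at (45.00, 35.00).
flange: A = 90 × 26 = 2340.00, centroid at (45.00, 83.00).
ΣA = 4020.00 mm², ΣAx_c = 180900.00 mm³, ΣAy_c = 253020.00 mm³.
x_c = 180900.00/4020.00 = 45.00 mm; y_c = 253020.00/4020.00 = 62.94 mm.

x_c = 45.00 mm, y_c = 62.94 mm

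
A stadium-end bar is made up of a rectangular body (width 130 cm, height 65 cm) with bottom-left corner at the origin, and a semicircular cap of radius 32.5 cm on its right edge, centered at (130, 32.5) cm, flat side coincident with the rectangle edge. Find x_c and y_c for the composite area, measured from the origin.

x_c = 77.93 cm, y_c = 32.50 cm

rectangular body: A = 130 × 65 = 8450.00, centroid at (65.00, 32.50).
semicircular end: A = ½π·32.5² = 1659.15, centroid at (143.79, 32.50).
ΣA = 10109.15 cm²
ΣAx_c = (8450.00)(65.00) + (1659.15)(143.79) = 787825.39 cm³
ΣAy_c = (8450.00)(32.50) + (1659.15)(32.50) = 328547.49 cm³
x_c = 787825.39 / 10109.15 = 77.93 cm
y_c = 328547.49 / 10109.15 = 32.50 cm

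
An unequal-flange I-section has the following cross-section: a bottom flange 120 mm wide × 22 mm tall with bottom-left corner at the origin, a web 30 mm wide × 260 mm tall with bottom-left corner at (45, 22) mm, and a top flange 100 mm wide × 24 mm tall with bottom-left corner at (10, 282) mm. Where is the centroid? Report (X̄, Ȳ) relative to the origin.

X̄ = 60.00 mm, Ȳ = 149.55 mm

bottom flange: A = 120 × 22 = 2640.00, centroid at (60.00, 11.00).
web: A = 30 × 260 = 7800.00, centroid at (60.00, 152.00).
top flange: A = 100 × 24 = 2400.00, centroid at (60.00, 294.00).
ΣA = 12840.00 mm², ΣAX̄ = 770400.00 mm³, ΣAȲ = 1920240.00 mm³.
X̄ = 770400.00/12840.00 = 60.00 mm; Ȳ = 1920240.00/12840.00 = 149.55 mm.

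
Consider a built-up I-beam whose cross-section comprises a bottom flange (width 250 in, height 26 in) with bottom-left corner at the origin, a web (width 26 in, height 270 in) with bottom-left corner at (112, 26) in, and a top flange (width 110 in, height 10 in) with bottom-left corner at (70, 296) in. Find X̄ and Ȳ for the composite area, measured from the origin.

bottom flange: A = 250 × 26 = 6500.00, centroid at (125.00, 13.00).
web: A = 26 × 270 = 7020.00, centroid at (125.00, 161.00).
top flange: A = 110 × 10 = 1100.00, centroid at (125.00, 301.00).
ΣA = 14620.00 in²
ΣAX̄ = (6500.00)(125.00) + (7020.00)(125.00) + (1100.00)(125.00) = 1827500.00 in³
ΣAȲ = (6500.00)(13.00) + (7020.00)(161.00) + (1100.00)(301.00) = 1545820.00 in³
X̄ = 1827500.00 / 14620.00 = 125.00 in
Ȳ = 1545820.00 / 14620.00 = 105.73 in

X̄ = 125.00 in, Ȳ = 105.73 in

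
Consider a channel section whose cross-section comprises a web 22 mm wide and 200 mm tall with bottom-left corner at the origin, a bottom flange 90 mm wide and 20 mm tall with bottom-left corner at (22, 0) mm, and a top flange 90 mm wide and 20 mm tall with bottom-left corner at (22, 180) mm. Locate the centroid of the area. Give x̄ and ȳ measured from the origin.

web: A = 22 × 200 = 4400.00, centroid at (11.00, 100.00).
bottom flange: A = 90 × 20 = 1800.00, centroid at (67.00, 10.00).
top flange: A = 90 × 20 = 1800.00, centroid at (67.00, 190.00).
ΣA = 8000.00 mm², ΣAx̄ = 289600.00 mm³, ΣAȳ = 800000.00 mm³.
x̄ = 289600.00/8000.00 = 36.20 mm; ȳ = 800000.00/8000.00 = 100.00 mm.

x̄ = 36.20 mm, ȳ = 100.00 mm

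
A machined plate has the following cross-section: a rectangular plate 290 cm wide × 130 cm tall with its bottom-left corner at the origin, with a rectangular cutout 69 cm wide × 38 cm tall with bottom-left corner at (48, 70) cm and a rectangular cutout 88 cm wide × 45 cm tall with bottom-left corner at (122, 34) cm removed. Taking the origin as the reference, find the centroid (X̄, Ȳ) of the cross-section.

X̄ = 147.59 cm, Ȳ = 64.06 cm

plate: A = 290 × 130 = 37700.00, centroid at (145.00, 65.00).
hole 1: A = −(69 × 38) = -2622.00, centroid at (82.50, 89.00).
hole 2: A = −(88 × 45) = -3960.00, centroid at (166.00, 56.50).
ΣA = 31118.00 cm², ΣAX̄ = 4592825.00 cm³, ΣAȲ = 1993402.00 cm³.
X̄ = 4592825.00/31118.00 = 147.59 cm; Ȳ = 1993402.00/31118.00 = 64.06 cm.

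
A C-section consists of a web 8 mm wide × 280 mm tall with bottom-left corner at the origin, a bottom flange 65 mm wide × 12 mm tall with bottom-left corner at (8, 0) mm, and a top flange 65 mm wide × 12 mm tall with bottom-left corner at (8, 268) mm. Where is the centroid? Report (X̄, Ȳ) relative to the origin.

web: A = 8 × 280 = 2240.00, centroid at (4.00, 140.00).
bottom flange: A = 65 × 12 = 780.00, centroid at (40.50, 6.00).
top flange: A = 65 × 12 = 780.00, centroid at (40.50, 274.00).
ΣA = 3800.00 mm²
ΣAX̄ = (2240.00)(4.00) + (780.00)(40.50) + (780.00)(40.50) = 72140.00 mm³
ΣAȲ = (2240.00)(140.00) + (780.00)(6.00) + (780.00)(274.00) = 532000.00 mm³
X̄ = 72140.00 / 3800.00 = 18.98 mm
Ȳ = 532000.00 / 3800.00 = 140.00 mm

X̄ = 18.98 mm, Ȳ = 140.00 mm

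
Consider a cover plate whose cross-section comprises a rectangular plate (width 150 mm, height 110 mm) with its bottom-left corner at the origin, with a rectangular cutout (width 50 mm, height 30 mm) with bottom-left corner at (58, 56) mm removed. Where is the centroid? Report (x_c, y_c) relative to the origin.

x_c = 74.20 mm, y_c = 53.40 mm

Part | A | x̄ᵢ | ȳᵢ | A·x̄ᵢ | A·ȳᵢ
plate | 16500.00 | 75.00 | 55.00 | 1237500.00 | 907500.00
hole | -1500.00 | 83.00 | 71.00 | -124500.00 | -106500.00
Σ | 15000.00 |  |  | 1113000.00 | 801000.00
x_c = 1113000.00 / 15000.00 = 74.20 mm
y_c = 801000.00 / 15000.00 = 53.40 mm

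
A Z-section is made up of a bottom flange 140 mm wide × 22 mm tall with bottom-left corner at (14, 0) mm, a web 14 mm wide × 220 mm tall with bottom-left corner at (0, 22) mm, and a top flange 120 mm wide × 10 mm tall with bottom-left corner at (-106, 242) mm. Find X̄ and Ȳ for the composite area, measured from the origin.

Part | A | x̄ᵢ | ȳᵢ | A·x̄ᵢ | A·ȳᵢ
bottom flange | 3080.00 | 84.00 | 11.00 | 258720.00 | 33880.00
web | 3080.00 | 7.00 | 132.00 | 21560.00 | 406560.00
top flange | 1200.00 | -46.00 | 247.00 | -55200.00 | 296400.00
Σ | 7360.00 |  |  | 225080.00 | 736840.00
X̄ = 225080.00 / 7360.00 = 30.58 mm
Ȳ = 736840.00 / 7360.00 = 100.11 mm

X̄ = 30.58 mm, Ȳ = 100.11 mm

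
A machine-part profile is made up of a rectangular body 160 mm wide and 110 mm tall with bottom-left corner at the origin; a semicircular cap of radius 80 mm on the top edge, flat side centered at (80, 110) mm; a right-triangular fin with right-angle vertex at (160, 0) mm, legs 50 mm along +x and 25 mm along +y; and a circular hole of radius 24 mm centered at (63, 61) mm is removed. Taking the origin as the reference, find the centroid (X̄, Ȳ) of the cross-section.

X̄ = 83.44 mm, Ȳ = 87.27 mm

Part | A | x̄ᵢ | ȳᵢ | A·x̄ᵢ | A·ȳᵢ
rectangular body | 17600.00 | 80.00 | 55.00 | 1408000.00 | 968000.00
semicircular top | 10053.10 | 80.00 | 143.95 | 804247.72 | 1447173.95
triangular fin | 625.00 | 176.67 | 8.33 | 110416.67 | 5208.33
hole | -1809.56 | 63.00 | 61.00 | -114002.11 | -110383.00
Σ | 26468.54 |  |  | 2208662.27 | 2309999.28
X̄ = 2208662.27 / 26468.54 = 83.44 mm
Ȳ = 2309999.28 / 26468.54 = 87.27 mm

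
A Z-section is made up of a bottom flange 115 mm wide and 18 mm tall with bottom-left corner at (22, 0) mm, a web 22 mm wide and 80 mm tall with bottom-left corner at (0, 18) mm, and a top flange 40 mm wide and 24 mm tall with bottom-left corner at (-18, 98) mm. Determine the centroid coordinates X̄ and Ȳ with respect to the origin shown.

Part | A | x̄ᵢ | ȳᵢ | A·x̄ᵢ | A·ȳᵢ
bottom flange | 2070.00 | 79.50 | 9.00 | 164565.00 | 18630.00
web | 1760.00 | 11.00 | 58.00 | 19360.00 | 102080.00
top flange | 960.00 | 2.00 | 110.00 | 1920.00 | 105600.00
Σ | 4790.00 |  |  | 185845.00 | 226310.00
X̄ = 185845.00 / 4790.00 = 38.80 mm
Ȳ = 226310.00 / 4790.00 = 47.25 mm

X̄ = 38.80 mm, Ȳ = 47.25 mm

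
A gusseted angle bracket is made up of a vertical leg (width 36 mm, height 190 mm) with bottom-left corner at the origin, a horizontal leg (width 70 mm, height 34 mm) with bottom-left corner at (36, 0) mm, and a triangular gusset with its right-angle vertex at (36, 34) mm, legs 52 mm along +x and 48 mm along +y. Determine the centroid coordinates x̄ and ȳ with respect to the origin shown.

x̄ = 34.26 mm, ȳ = 71.90 mm

vertical leg: A = 36 × 190 = 6840.00, centroid at (18.00, 95.00).
horizontal leg: A = 70 × 34 = 2380.00, centroid at (71.00, 17.00).
gusset: A = ½·52·48 = 1248.00, centroid at (53.33, 50.00).
ΣA = 10468.00 mm², ΣAx̄ = 358660.00 mm³, ΣAȳ = 752660.00 mm³.
x̄ = 358660.00/10468.00 = 34.26 mm; ȳ = 752660.00/10468.00 = 71.90 mm.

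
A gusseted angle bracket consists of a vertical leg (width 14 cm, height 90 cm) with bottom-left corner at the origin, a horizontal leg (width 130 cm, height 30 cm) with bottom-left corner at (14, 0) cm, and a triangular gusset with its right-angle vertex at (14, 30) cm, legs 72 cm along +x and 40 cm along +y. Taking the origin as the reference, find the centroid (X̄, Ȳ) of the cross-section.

X̄ = 56.31 cm, Ȳ = 26.91 cm

vertical leg: A = 14 × 90 = 1260.00, centroid at (7.00, 45.00).
horizontal leg: A = 130 × 30 = 3900.00, centroid at (79.00, 15.00).
gusset: A = ½·72·40 = 1440.00, centroid at (38.00, 43.33).
ΣA = 6600.00 cm²
ΣAX̄ = (1260.00)(7.00) + (3900.00)(79.00) + (1440.00)(38.00) = 371640.00 cm³
ΣAȲ = (1260.00)(45.00) + (3900.00)(15.00) + (1440.00)(43.33) = 177600.00 cm³
X̄ = 371640.00 / 6600.00 = 56.31 cm
Ȳ = 177600.00 / 6600.00 = 26.91 cm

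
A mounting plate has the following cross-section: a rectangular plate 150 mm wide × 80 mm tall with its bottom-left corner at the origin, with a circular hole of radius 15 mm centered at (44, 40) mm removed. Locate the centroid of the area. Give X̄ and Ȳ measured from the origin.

X̄ = 76.94 mm, Ȳ = 40.00 mm

Part | A | x̄ᵢ | ȳᵢ | A·x̄ᵢ | A·ȳᵢ
plate | 12000.00 | 75.00 | 40.00 | 900000.00 | 480000.00
hole | -706.86 | 44.00 | 40.00 | -31101.77 | -28274.33
Σ | 11293.14 |  |  | 868898.23 | 451725.67
X̄ = 868898.23 / 11293.14 = 76.94 mm
Ȳ = 451725.67 / 11293.14 = 40.00 mm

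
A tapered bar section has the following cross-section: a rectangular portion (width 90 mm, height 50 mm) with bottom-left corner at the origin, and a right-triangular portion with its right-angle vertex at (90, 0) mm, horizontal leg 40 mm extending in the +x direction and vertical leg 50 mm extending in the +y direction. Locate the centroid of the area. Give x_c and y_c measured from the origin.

x_c = 55.61 mm, y_c = 23.48 mm

rectangular portion: A = 90 × 50 = 4500.00, centroid at (45.00, 25.00).
triangular portion: A = ½·40·50 = 1000.00, centroid at (103.33, 16.67).
ΣA = 5500.00 mm², ΣAx_c = 305833.33 mm³, ΣAy_c = 129166.67 mm³.
x_c = 305833.33/5500.00 = 55.61 mm; y_c = 129166.67/5500.00 = 23.48 mm.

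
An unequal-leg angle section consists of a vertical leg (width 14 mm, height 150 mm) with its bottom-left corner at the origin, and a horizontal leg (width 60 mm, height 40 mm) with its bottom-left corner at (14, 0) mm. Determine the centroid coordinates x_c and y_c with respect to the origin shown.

vertical leg: A = 14 × 150 = 2100.00, centroid at (7.00, 75.00).
horizontal leg: A = 60 × 40 = 2400.00, centroid at (44.00, 20.00).
ΣA = 4500.00 mm², ΣAx_c = 120300.00 mm³, ΣAy_c = 205500.00 mm³.
x_c = 120300.00/4500.00 = 26.73 mm; y_c = 205500.00/4500.00 = 45.67 mm.

x_c = 26.73 mm, y_c = 45.67 mm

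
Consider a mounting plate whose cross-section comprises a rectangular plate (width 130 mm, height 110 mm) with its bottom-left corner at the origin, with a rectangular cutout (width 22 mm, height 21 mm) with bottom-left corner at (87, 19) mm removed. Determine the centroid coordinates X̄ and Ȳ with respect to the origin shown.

Part | A | x̄ᵢ | ȳᵢ | A·x̄ᵢ | A·ȳᵢ
plate | 14300.00 | 65.00 | 55.00 | 929500.00 | 786500.00
hole | -462.00 | 98.00 | 29.50 | -45276.00 | -13629.00
Σ | 13838.00 |  |  | 884224.00 | 772871.00
X̄ = 884224.00 / 13838.00 = 63.90 mm
Ȳ = 772871.00 / 13838.00 = 55.85 mm

X̄ = 63.90 mm, Ȳ = 55.85 mm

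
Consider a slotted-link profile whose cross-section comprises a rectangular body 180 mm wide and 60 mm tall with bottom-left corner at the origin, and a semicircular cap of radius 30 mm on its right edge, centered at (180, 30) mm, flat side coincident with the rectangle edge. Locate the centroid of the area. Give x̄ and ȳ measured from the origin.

x̄ = 101.89 mm, ȳ = 30.00 mm

rectangular body: A = 180 × 60 = 10800.00, centroid at (90.00, 30.00).
semicircular end: A = ½π·30² = 1413.72, centroid at (192.73, 30.00).
ΣA = 12213.72 mm²
ΣAx̄ = (10800.00)(90.00) + (1413.72)(192.73) = 1244469.00 mm³
ΣAȳ = (10800.00)(30.00) + (1413.72)(30.00) = 366411.50 mm³
x̄ = 1244469.00 / 12213.72 = 101.89 mm
ȳ = 366411.50 / 12213.72 = 30.00 mm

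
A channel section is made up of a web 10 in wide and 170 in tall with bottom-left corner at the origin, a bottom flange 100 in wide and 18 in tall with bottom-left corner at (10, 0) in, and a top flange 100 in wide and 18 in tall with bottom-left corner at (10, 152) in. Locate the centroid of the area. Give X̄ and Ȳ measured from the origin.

web: A = 10 × 170 = 1700.00, centroid at (5.00, 85.00).
bottom flange: A = 100 × 18 = 1800.00, centroid at (60.00, 9.00).
top flange: A = 100 × 18 = 1800.00, centroid at (60.00, 161.00).
ΣA = 5300.00 in², ΣAX̄ = 224500.00 in³, ΣAȲ = 450500.00 in³.
X̄ = 224500.00/5300.00 = 42.36 in; Ȳ = 450500.00/5300.00 = 85.00 in.

X̄ = 42.36 in, Ȳ = 85.00 in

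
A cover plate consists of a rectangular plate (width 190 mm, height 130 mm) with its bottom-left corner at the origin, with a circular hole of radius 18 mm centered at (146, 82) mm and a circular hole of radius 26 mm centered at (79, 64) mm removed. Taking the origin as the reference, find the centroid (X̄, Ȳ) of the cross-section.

plate: A = 190 × 130 = 24700.00, centroid at (95.00, 65.00).
hole 1: A = −π·18² = -1017.88, centroid at (146.00, 82.00).
hole 2: A = −π·26² = -2123.72, centroid at (79.00, 64.00).
ΣA = 21558.41 mm²
ΣAX̄ = (24700.00)(95.00) + (-1017.88)(146.00) + (-2123.72)(79.00) = 2030116.49 mm³
ΣAȲ = (24700.00)(65.00) + (-1017.88)(82.00) + (-2123.72)(64.00) = 1386116.30 mm³
X̄ = 2030116.49 / 21558.41 = 94.17 mm
Ȳ = 1386116.30 / 21558.41 = 64.30 mm

X̄ = 94.17 mm, Ȳ = 64.30 mm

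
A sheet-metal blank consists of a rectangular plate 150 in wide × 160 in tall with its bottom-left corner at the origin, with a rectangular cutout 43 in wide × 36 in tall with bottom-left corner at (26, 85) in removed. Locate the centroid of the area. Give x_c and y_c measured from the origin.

x_c = 76.90 in, y_c = 78.41 in

Part | A | x̄ᵢ | ȳᵢ | A·x̄ᵢ | A·ȳᵢ
plate | 24000.00 | 75.00 | 80.00 | 1800000.00 | 1920000.00
hole | -1548.00 | 47.50 | 103.00 | -73530.00 | -159444.00
Σ | 22452.00 |  |  | 1726470.00 | 1760556.00
x_c = 1726470.00 / 22452.00 = 76.90 in
y_c = 1760556.00 / 22452.00 = 78.41 in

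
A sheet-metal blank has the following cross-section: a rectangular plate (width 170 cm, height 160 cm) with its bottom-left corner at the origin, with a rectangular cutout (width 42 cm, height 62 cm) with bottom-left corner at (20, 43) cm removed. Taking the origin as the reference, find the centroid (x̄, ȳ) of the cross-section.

plate: A = 170 × 160 = 27200.00, centroid at (85.00, 80.00).
hole: A = −(42 × 62) = -2604.00, centroid at (41.00, 74.00).
ΣA = 24596.00 cm², ΣAx̄ = 2205236.00 cm³, ΣAȳ = 1983304.00 cm³.
x̄ = 2205236.00/24596.00 = 89.66 cm; ȳ = 1983304.00/24596.00 = 80.64 cm.

x̄ = 89.66 cm, ȳ = 80.64 cm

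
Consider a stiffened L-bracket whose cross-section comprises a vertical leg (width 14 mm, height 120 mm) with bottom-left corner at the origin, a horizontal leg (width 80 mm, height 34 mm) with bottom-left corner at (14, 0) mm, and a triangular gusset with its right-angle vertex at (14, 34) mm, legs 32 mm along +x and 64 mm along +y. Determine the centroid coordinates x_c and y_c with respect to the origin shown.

x_c = 33.90 mm, y_c = 37.56 mm

vertical leg: A = 14 × 120 = 1680.00, centroid at (7.00, 60.00).
horizontal leg: A = 80 × 34 = 2720.00, centroid at (54.00, 17.00).
gusset: A = ½·32·64 = 1024.00, centroid at (24.67, 55.33).
ΣA = 5424.00 mm²
ΣAx_c = (1680.00)(7.00) + (2720.00)(54.00) + (1024.00)(24.67) = 183898.67 mm³
ΣAy_c = (1680.00)(60.00) + (2720.00)(17.00) + (1024.00)(55.33) = 203701.33 mm³
x_c = 183898.67 / 5424.00 = 33.90 mm
y_c = 203701.33 / 5424.00 = 37.56 mm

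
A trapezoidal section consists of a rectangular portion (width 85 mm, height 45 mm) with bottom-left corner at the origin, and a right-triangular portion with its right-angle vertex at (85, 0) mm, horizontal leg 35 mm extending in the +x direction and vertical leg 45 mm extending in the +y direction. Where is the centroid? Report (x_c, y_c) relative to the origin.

x_c = 51.75 mm, y_c = 21.22 mm

rectangular portion: A = 85 × 45 = 3825.00, centroid at (42.50, 22.50).
triangular portion: A = ½·35·45 = 787.50, centroid at (96.67, 15.00).
ΣA = 4612.50 mm²
ΣAx_c = (3825.00)(42.50) + (787.50)(96.67) = 238687.50 mm³
ΣAy_c = (3825.00)(22.50) + (787.50)(15.00) = 97875.00 mm³
x_c = 238687.50 / 4612.50 = 51.75 mm
y_c = 97875.00 / 4612.50 = 21.22 mm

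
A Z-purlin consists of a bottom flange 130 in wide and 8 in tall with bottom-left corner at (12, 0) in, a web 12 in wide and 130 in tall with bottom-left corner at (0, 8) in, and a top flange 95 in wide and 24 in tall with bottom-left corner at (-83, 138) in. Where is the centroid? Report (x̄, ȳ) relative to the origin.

x̄ = 1.74 in, ȳ = 94.27 in

bottom flange: A = 130 × 8 = 1040.00, centroid at (77.00, 4.00).
web: A = 12 × 130 = 1560.00, centroid at (6.00, 73.00).
top flange: A = 95 × 24 = 2280.00, centroid at (-35.50, 150.00).
ΣA = 4880.00 in²
ΣAx̄ = (1040.00)(77.00) + (1560.00)(6.00) + (2280.00)(-35.50) = 8500.00 in³
ΣAȳ = (1040.00)(4.00) + (1560.00)(73.00) + (2280.00)(150.00) = 460040.00 in³
x̄ = 8500.00 / 4880.00 = 1.74 in
ȳ = 460040.00 / 4880.00 = 94.27 in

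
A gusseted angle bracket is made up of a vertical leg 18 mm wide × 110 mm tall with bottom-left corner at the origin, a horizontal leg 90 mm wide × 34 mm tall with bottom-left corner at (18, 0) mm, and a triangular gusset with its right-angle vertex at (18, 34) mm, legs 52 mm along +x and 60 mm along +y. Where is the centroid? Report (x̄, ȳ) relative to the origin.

Part | A | x̄ᵢ | ȳᵢ | A·x̄ᵢ | A·ȳᵢ
vertical leg | 1980.00 | 9.00 | 55.00 | 17820.00 | 108900.00
horizontal leg | 3060.00 | 63.00 | 17.00 | 192780.00 | 52020.00
gusset | 1560.00 | 35.33 | 54.00 | 55120.00 | 84240.00
Σ | 6600.00 |  |  | 265720.00 | 245160.00
x̄ = 265720.00 / 6600.00 = 40.26 mm
ȳ = 245160.00 / 6600.00 = 37.15 mm

x̄ = 40.26 mm, ȳ = 37.15 mm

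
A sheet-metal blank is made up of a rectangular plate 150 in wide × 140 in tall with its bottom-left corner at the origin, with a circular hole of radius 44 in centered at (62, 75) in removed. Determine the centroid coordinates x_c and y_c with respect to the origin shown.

x_c = 80.30 in, y_c = 67.96 in

Part | A | x̄ᵢ | ȳᵢ | A·x̄ᵢ | A·ȳᵢ
plate | 21000.00 | 75.00 | 70.00 | 1575000.00 | 1470000.00
hole | -6082.12 | 62.00 | 75.00 | -377091.65 | -456159.25
Σ | 14917.88 |  |  | 1197908.35 | 1013840.75
x_c = 1197908.35 / 14917.88 = 80.30 in
y_c = 1013840.75 / 14917.88 = 67.96 in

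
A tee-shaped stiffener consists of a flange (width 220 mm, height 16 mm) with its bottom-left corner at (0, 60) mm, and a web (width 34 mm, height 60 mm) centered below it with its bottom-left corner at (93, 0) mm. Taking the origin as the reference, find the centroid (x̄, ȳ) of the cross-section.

x̄ = 110.00 mm, ȳ = 54.06 mm

Part | A | x̄ᵢ | ȳᵢ | A·x̄ᵢ | A·ȳᵢ
web | 2040.00 | 110.00 | 30.00 | 224400.00 | 61200.00
flange | 3520.00 | 110.00 | 68.00 | 387200.00 | 239360.00
Σ | 5560.00 |  |  | 611600.00 | 300560.00
x̄ = 611600.00 / 5560.00 = 110.00 mm
ȳ = 300560.00 / 5560.00 = 54.06 mm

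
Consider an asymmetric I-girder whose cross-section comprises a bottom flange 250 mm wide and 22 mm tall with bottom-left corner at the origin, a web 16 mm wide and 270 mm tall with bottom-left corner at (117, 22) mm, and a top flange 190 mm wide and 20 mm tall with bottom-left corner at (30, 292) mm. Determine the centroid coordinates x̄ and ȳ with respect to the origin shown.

bottom flange: A = 250 × 22 = 5500.00, centroid at (125.00, 11.00).
web: A = 16 × 270 = 4320.00, centroid at (125.00, 157.00).
top flange: A = 190 × 20 = 3800.00, centroid at (125.00, 302.00).
ΣA = 13620.00 mm², ΣAx̄ = 1702500.00 mm³, ΣAȳ = 1886340.00 mm³.
x̄ = 1702500.00/13620.00 = 125.00 mm; ȳ = 1886340.00/13620.00 = 138.50 mm.

x̄ = 125.00 mm, ȳ = 138.50 mm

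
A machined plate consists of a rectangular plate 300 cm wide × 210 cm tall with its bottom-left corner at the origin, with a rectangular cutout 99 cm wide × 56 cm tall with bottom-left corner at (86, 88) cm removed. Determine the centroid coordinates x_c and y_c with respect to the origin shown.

Part | A | x̄ᵢ | ȳᵢ | A·x̄ᵢ | A·ȳᵢ
plate | 63000.00 | 150.00 | 105.00 | 9450000.00 | 6615000.00
hole | -5544.00 | 135.50 | 116.00 | -751212.00 | -643104.00
Σ | 57456.00 |  |  | 8698788.00 | 5971896.00
x_c = 8698788.00 / 57456.00 = 151.40 cm
y_c = 5971896.00 / 57456.00 = 103.94 cm

x_c = 151.40 cm, y_c = 103.94 cm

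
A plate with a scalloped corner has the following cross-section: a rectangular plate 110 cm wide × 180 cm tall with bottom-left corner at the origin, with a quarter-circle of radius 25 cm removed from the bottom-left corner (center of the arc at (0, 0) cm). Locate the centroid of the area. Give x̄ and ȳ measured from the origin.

x̄ = 56.13 cm, ȳ = 92.02 cm

plate: A = 110 × 180 = 19800.00, centroid at (55.00, 90.00).
removed quarter-circle: A = −¼π·25² = -490.87, centroid at (10.61, 10.61).
ΣA = 19309.13 cm²
ΣAx̄ = (19800.00)(55.00) + (-490.87)(10.61) = 1083791.67 cm³
ΣAȳ = (19800.00)(90.00) + (-490.87)(10.61) = 1776791.67 cm³
x̄ = 1083791.67 / 19309.13 = 56.13 cm
ȳ = 1776791.67 / 19309.13 = 92.02 cm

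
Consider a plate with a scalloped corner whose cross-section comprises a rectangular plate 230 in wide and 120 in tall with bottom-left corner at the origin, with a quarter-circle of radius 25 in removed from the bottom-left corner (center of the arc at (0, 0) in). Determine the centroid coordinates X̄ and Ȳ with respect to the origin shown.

Part | A | x̄ᵢ | ȳᵢ | A·x̄ᵢ | A·ȳᵢ
plate | 27600.00 | 115.00 | 60.00 | 3174000.00 | 1656000.00
removed quarter-circle | -490.87 | 10.61 | 10.61 | -5208.33 | -5208.33
Σ | 27109.13 |  |  | 3168791.67 | 1650791.67
X̄ = 3168791.67 / 27109.13 = 116.89 in
Ȳ = 1650791.67 / 27109.13 = 60.89 in

X̄ = 116.89 in, Ȳ = 60.89 in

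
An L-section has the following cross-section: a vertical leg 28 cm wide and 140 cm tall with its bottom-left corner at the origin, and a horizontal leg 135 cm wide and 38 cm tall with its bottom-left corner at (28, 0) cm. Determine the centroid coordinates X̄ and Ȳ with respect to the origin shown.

X̄ = 60.20 cm, Ȳ = 41.09 cm

Part | A | x̄ᵢ | ȳᵢ | A·x̄ᵢ | A·ȳᵢ
vertical leg | 3920.00 | 14.00 | 70.00 | 54880.00 | 274400.00
horizontal leg | 5130.00 | 95.50 | 19.00 | 489915.00 | 97470.00
Σ | 9050.00 |  |  | 544795.00 | 371870.00
X̄ = 544795.00 / 9050.00 = 60.20 cm
Ȳ = 371870.00 / 9050.00 = 41.09 cm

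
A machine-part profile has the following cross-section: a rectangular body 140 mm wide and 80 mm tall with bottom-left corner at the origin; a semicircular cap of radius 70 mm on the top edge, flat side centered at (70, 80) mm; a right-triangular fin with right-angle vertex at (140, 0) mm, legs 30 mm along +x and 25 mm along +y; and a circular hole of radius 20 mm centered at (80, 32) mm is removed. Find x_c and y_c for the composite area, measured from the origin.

x_c = 70.97 mm, y_c = 69.68 mm

rectangular body: A = 140 × 80 = 11200.00, centroid at (70.00, 40.00).
semicircular top: A = ½π·70² = 7696.90, centroid at (70.00, 109.71).
triangular fin: A = ½·30·25 = 375.00, centroid at (150.00, 8.33).
hole: A = −π·20² = -1256.64, centroid at (80.00, 32.00).
ΣA = 18015.26 mm², ΣAx_c = 1278502.18 mm³, ΣAy_c = 1255331.44 mm³.
x_c = 1278502.18/18015.26 = 70.97 mm; y_c = 1255331.44/18015.26 = 69.68 mm.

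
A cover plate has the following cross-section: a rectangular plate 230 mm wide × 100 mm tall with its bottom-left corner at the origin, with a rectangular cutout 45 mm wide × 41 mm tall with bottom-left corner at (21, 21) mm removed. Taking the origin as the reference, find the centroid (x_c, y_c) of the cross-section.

plate: A = 230 × 100 = 23000.00, centroid at (115.00, 50.00).
hole: A = −(45 × 41) = -1845.00, centroid at (43.50, 41.50).
ΣA = 21155.00 mm², ΣAx_c = 2564742.50 mm³, ΣAy_c = 1073432.50 mm³.
x_c = 2564742.50/21155.00 = 121.24 mm; y_c = 1073432.50/21155.00 = 50.74 mm.

x_c = 121.24 mm, y_c = 50.74 mm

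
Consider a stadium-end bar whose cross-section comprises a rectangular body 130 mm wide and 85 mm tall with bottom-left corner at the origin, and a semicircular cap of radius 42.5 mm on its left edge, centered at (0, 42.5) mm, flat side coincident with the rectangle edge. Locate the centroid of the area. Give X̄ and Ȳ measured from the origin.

rectangular body: A = 130 × 85 = 11050.00, centroid at (65.00, 42.50).
semicircular end: A = ½π·42.5² = 2837.25, centroid at (-18.04, 42.50).
ΣA = 13887.25 mm²
ΣAX̄ = (11050.00)(65.00) + (2837.25)(-18.04) = 667072.92 mm³
ΣAȲ = (11050.00)(42.50) + (2837.25)(42.50) = 590208.16 mm³
X̄ = 667072.92 / 13887.25 = 48.03 mm
Ȳ = 590208.16 / 13887.25 = 42.50 mm

X̄ = 48.03 mm, Ȳ = 42.50 mm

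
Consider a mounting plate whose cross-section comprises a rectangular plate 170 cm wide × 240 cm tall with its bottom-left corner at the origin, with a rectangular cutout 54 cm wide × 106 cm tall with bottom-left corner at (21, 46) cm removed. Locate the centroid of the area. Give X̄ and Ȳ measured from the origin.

plate: A = 170 × 240 = 40800.00, centroid at (85.00, 120.00).
hole: A = −(54 × 106) = -5724.00, centroid at (48.00, 99.00).
ΣA = 35076.00 cm², ΣAX̄ = 3193248.00 cm³, ΣAȲ = 4329324.00 cm³.
X̄ = 3193248.00/35076.00 = 91.04 cm; Ȳ = 4329324.00/35076.00 = 123.43 cm.

X̄ = 91.04 cm, Ȳ = 123.43 cm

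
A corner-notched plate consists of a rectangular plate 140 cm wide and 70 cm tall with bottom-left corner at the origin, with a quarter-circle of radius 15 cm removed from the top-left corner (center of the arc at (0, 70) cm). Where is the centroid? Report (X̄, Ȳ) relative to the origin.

plate: A = 140 × 70 = 9800.00, centroid at (70.00, 35.00).
removed quarter-circle: A = −¼π·15² = -176.71, centroid at (6.37, 63.63).
ΣA = 9623.29 cm²
ΣAX̄ = (9800.00)(70.00) + (-176.71)(6.37) = 684875.00 cm³
ΣAȲ = (9800.00)(35.00) + (-176.71)(63.63) = 331754.98 cm³
X̄ = 684875.00 / 9623.29 = 71.17 cm
Ȳ = 331754.98 / 9623.29 = 34.47 cm

X̄ = 71.17 cm, Ȳ = 34.47 cm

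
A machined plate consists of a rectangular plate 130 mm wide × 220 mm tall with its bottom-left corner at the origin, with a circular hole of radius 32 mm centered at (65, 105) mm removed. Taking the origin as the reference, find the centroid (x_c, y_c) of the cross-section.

x_c = 65.00 mm, y_c = 110.63 mm

plate: A = 130 × 220 = 28600.00, centroid at (65.00, 110.00).
hole: A = −π·32² = -3216.99, centroid at (65.00, 105.00).
ΣA = 25383.01 mm²
ΣAx_c = (28600.00)(65.00) + (-3216.99)(65.00) = 1649895.59 mm³
ΣAy_c = (28600.00)(110.00) + (-3216.99)(105.00) = 2808215.96 mm³
x_c = 1649895.59 / 25383.01 = 65.00 mm
y_c = 2808215.96 / 25383.01 = 110.63 mm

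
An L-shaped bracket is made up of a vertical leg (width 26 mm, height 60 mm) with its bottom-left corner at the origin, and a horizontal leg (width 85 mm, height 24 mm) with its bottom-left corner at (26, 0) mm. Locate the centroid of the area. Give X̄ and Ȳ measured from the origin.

X̄ = 44.45 mm, Ȳ = 19.80 mm

vertical leg: A = 26 × 60 = 1560.00, centroid at (13.00, 30.00).
horizontal leg: A = 85 × 24 = 2040.00, centroid at (68.50, 12.00).
ΣA = 3600.00 mm²
ΣAX̄ = (1560.00)(13.00) + (2040.00)(68.50) = 160020.00 mm³
ΣAȲ = (1560.00)(30.00) + (2040.00)(12.00) = 71280.00 mm³
X̄ = 160020.00 / 3600.00 = 44.45 mm
Ȳ = 71280.00 / 3600.00 = 19.80 mm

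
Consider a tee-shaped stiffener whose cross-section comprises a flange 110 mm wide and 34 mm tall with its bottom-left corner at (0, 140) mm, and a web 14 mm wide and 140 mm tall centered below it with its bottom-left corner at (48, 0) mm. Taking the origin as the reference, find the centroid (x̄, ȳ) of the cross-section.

x̄ = 55.00 mm, ȳ = 127.08 mm

web: A = 14 × 140 = 1960.00, centroid at (55.00, 70.00).
flange: A = 110 × 34 = 3740.00, centroid at (55.00, 157.00).
ΣA = 5700.00 mm²
ΣAx̄ = (1960.00)(55.00) + (3740.00)(55.00) = 313500.00 mm³
ΣAȳ = (1960.00)(70.00) + (3740.00)(157.00) = 724380.00 mm³
x̄ = 313500.00 / 5700.00 = 55.00 mm
ȳ = 724380.00 / 5700.00 = 127.08 mm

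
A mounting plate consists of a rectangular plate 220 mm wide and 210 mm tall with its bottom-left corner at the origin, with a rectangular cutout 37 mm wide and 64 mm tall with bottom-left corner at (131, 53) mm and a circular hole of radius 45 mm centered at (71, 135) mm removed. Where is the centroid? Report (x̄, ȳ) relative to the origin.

plate: A = 220 × 210 = 46200.00, centroid at (110.00, 105.00).
hole 1: A = −(37 × 64) = -2368.00, centroid at (149.50, 85.00).
hole 2: A = −π·45² = -6361.73, centroid at (71.00, 135.00).
ΣA = 37470.27 mm²
ΣAx̄ = (46200.00)(110.00) + (-2368.00)(149.50) + (-6361.73)(71.00) = 4276301.52 mm³
ΣAȳ = (46200.00)(105.00) + (-2368.00)(85.00) + (-6361.73)(135.00) = 3790887.11 mm³
x̄ = 4276301.52 / 37470.27 = 114.13 mm
ȳ = 3790887.11 / 37470.27 = 101.17 mm

x̄ = 114.13 mm, ȳ = 101.17 mm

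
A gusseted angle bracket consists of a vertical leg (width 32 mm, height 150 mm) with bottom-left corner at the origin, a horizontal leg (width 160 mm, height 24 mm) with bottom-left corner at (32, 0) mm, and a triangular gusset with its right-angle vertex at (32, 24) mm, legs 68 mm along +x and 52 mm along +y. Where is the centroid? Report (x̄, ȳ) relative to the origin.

Part | A | x̄ᵢ | ȳᵢ | A·x̄ᵢ | A·ȳᵢ
vertical leg | 4800.00 | 16.00 | 75.00 | 76800.00 | 360000.00
horizontal leg | 3840.00 | 112.00 | 12.00 | 430080.00 | 46080.00
gusset | 1768.00 | 54.67 | 41.33 | 96650.67 | 73077.33
Σ | 10408.00 |  |  | 603530.67 | 479157.33
x̄ = 603530.67 / 10408.00 = 57.99 mm
ȳ = 479157.33 / 10408.00 = 46.04 mm

x̄ = 57.99 mm, ȳ = 46.04 mm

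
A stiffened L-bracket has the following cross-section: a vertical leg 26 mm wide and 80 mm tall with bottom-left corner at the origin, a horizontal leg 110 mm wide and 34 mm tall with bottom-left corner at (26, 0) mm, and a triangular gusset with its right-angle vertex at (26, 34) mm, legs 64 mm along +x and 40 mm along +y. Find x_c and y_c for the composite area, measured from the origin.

x_c = 55.01 mm, y_c = 29.21 mm

vertical leg: A = 26 × 80 = 2080.00, centroid at (13.00, 40.00).
horizontal leg: A = 110 × 34 = 3740.00, centroid at (81.00, 17.00).
gusset: A = ½·64·40 = 1280.00, centroid at (47.33, 47.33).
ΣA = 7100.00 mm²
ΣAx_c = (2080.00)(13.00) + (3740.00)(81.00) + (1280.00)(47.33) = 390566.67 mm³
ΣAy_c = (2080.00)(40.00) + (3740.00)(17.00) + (1280.00)(47.33) = 207366.67 mm³
x_c = 390566.67 / 7100.00 = 55.01 mm
y_c = 207366.67 / 7100.00 = 29.21 mm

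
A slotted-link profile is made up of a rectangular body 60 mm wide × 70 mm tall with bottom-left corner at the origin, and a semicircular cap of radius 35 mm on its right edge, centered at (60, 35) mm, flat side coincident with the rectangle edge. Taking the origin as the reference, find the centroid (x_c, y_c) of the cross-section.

Part | A | x̄ᵢ | ȳᵢ | A·x̄ᵢ | A·ȳᵢ
rectangular body | 4200.00 | 30.00 | 35.00 | 126000.00 | 147000.00
semicircular end | 1924.23 | 74.85 | 35.00 | 144036.86 | 67347.89
Σ | 6124.23 |  |  | 270036.86 | 214347.89
x_c = 270036.86 / 6124.23 = 44.09 mm
y_c = 214347.89 / 6124.23 = 35.00 mm

x_c = 44.09 mm, y_c = 35.00 mm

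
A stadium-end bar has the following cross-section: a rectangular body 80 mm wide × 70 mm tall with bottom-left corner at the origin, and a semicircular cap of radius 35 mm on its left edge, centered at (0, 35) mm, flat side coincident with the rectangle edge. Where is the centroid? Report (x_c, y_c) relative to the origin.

rectangular body: A = 80 × 70 = 5600.00, centroid at (40.00, 35.00).
semicircular end: A = ½π·35² = 1924.23, centroid at (-14.85, 35.00).
ΣA = 7524.23 mm²
ΣAx_c = (5600.00)(40.00) + (1924.23)(-14.85) = 195416.67 mm³
ΣAy_c = (5600.00)(35.00) + (1924.23)(35.00) = 263347.89 mm³
x_c = 195416.67 / 7524.23 = 25.97 mm
y_c = 263347.89 / 7524.23 = 35.00 mm

x_c = 25.97 mm, y_c = 35.00 mm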